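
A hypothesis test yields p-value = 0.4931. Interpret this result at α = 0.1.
Since p = 0.4931 > α = 0.1, fail to reject H₀.
There is insufficient evidence to reject the null hypothesis; the result is not statistically significant at the 0.1 level.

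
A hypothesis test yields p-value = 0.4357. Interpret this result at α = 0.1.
Since p = 0.4357 > α = 0.1, fail to reject H₀.
There is insufficient evidence to reject the null hypothesis; the result is not statistically significant at the 0.1 level.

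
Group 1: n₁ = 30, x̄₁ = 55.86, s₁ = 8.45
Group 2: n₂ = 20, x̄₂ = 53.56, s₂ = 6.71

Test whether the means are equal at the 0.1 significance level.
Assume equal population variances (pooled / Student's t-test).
Student's two-sample t-test (equal variances):
H₀: μ₁ = μ₂
H₁: μ₁ ≠ μ₂
df = n₁ + n₂ - 2 = 48
Pooled variance s_p² = [(n₁-1)s₁² + (n₂-1)s₂²] / (n₁ + n₂ - 2) = [(29)(8.45²) + (19)(6.71²)] / 48 = 60.9610
SE = √(s_p²(1/n₁ + 1/n₂)) = √(60.9610 × (1/30 + 1/20)) = 2.2539
t = (x̄₁ - x̄₂) / SE = (55.86 - 53.56) / 2.2539 = 2.30 / 2.2539 = 1.020
p-value = 0.3126

Since p-value > α = 0.1, we fail to reject H₀.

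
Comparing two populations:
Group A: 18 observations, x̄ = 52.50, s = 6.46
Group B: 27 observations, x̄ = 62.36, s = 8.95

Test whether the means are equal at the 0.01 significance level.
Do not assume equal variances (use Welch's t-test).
Welch's two-sample t-test:
H₀: μ₁ = μ₂
H₁: μ₁ ≠ μ₂
s₁²/n₁ = 6.46²/18 = 2.3184,  s₂²/n₂ = 8.95²/27 = 2.9668
SE = √(s₁²/n₁ + s₂²/n₂) = √(2.3184 + 2.9668) = 2.2990
df (Welch-Satterthwaite) = (s₁²/n₁ + s₂²/n₂)² / [(s₁²/n₁)²/(n₁-1) + (s₂²/n₂)²/(n₂-1)] ≈ 42.67
t = (x̄₁ - x̄₂) / SE = (52.50 - 62.36) / 2.2990 = -9.86 / 2.2990 = -4.289
p-value = 0.0001

Since p-value < α = 0.01, we reject H₀.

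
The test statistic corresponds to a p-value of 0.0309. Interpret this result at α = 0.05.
Since p = 0.0309 < α = 0.05, reject H₀.
There is sufficient evidence to reject the null hypothesis; the result is statistically significant at the 0.05 level.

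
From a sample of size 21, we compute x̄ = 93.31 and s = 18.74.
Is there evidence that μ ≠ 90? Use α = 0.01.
One-sample t-test:
H₀: μ = 90
H₁: μ ≠ 90
df = n - 1 = 20
t = (x̄ - μ₀) / (s/√n) = (93.31 - 90) / (18.74/√21) = 0.809
p-value = 0.4278

Since p-value > α = 0.01, we fail to reject H₀.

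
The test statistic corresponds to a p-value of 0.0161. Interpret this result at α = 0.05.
Since p = 0.0161 < α = 0.05, reject H₀.
There is sufficient evidence to reject the null hypothesis; the result is statistically significant at the 0.05 level.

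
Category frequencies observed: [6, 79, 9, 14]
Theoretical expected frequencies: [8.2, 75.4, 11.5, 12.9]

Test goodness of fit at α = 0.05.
Chi-square goodness of fit test:
H₀: observed counts match expected distribution
H₁: observed counts differ from expected distribution
df = k - 1 = 3
χ² = Σ(O - E)²/E
   = (6 - 8.2)²/8.2 + (79 - 75.4)²/75.4 + (9 - 11.5)²/11.5 + (14 - 12.9)²/12.9
   = 0.590 + 0.172 + 0.543 + 0.094
   = 1.40
p-value = 0.7057

Since p-value > α = 0.05, we fail to reject H₀.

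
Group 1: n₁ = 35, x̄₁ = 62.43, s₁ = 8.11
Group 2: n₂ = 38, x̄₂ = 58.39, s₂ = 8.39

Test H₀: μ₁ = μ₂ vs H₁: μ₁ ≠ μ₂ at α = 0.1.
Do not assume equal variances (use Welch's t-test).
Welch's two-sample t-test:
H₀: μ₁ = μ₂
H₁: μ₁ ≠ μ₂
s₁²/n₁ = 8.11²/35 = 1.8792,  s₂²/n₂ = 8.39²/38 = 1.8524
SE = √(s₁²/n₁ + s₂²/n₂) = √(1.8792 + 1.8524) = 1.9317
df (Welch-Satterthwaite) = (s₁²/n₁ + s₂²/n₂)² / [(s₁²/n₁)²/(n₁-1) + (s₂²/n₂)²/(n₂-1)] ≈ 70.83
t = (x̄₁ - x̄₂) / SE = (62.43 - 58.39) / 1.9317 = 4.04 / 1.9317 = 2.091
p-value = 0.0401

Since p-value < α = 0.1, we reject H₀.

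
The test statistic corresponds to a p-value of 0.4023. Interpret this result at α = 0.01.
Since p = 0.4023 > α = 0.01, fail to reject H₀.
There is insufficient evidence to reject the null hypothesis; the result is not statistically significant at the 0.01 level.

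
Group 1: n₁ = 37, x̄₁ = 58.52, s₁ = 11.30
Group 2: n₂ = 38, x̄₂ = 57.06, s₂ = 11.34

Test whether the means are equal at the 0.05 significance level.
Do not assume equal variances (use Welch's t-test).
Welch's two-sample t-test:
H₀: μ₁ = μ₂
H₁: μ₁ ≠ μ₂
s₁²/n₁ = 11.30²/37 = 3.4511,  s₂²/n₂ = 11.34²/38 = 3.3841
SE = √(s₁²/n₁ + s₂²/n₂) = √(3.4511 + 3.3841) = 2.6144
df (Welch-Satterthwaite) = (s₁²/n₁ + s₂²/n₂)² / [(s₁²/n₁)²/(n₁-1) + (s₂²/n₂)²/(n₂-1)] ≈ 72.96
t = (x̄₁ - x̄₂) / SE = (58.52 - 57.06) / 2.6144 = 1.46 / 2.6144 = 0.558
p-value = 0.5783

Since p-value > α = 0.05, we fail to reject H₀.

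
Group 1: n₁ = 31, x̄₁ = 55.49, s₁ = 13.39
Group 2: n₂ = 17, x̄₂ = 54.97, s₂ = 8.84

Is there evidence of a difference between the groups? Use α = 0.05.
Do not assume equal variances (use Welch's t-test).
Welch's two-sample t-test:
H₀: μ₁ = μ₂
H₁: μ₁ ≠ μ₂
s₁²/n₁ = 13.39²/31 = 5.7836,  s₂²/n₂ = 8.84²/17 = 4.5968
SE = √(s₁²/n₁ + s₂²/n₂) = √(5.7836 + 4.5968) = 3.2219
df (Welch-Satterthwaite) = (s₁²/n₁ + s₂²/n₂)² / [(s₁²/n₁)²/(n₁-1) + (s₂²/n₂)²/(n₂-1)] ≈ 44.24
t = (x̄₁ - x̄₂) / SE = (55.49 - 54.97) / 3.2219 = 0.52 / 3.2219 = 0.161
p-value = 0.8725

Since p-value > α = 0.05, we fail to reject H₀.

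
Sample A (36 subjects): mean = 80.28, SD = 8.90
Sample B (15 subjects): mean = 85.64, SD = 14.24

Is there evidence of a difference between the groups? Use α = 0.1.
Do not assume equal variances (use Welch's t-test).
Welch's two-sample t-test:
H₀: μ₁ = μ₂
H₁: μ₁ ≠ μ₂
s₁²/n₁ = 8.90²/36 = 2.2003,  s₂²/n₂ = 14.24²/15 = 13.5185
SE = √(s₁²/n₁ + s₂²/n₂) = √(2.2003 + 13.5185) = 3.9647
df (Welch-Satterthwaite) = (s₁²/n₁ + s₂²/n₂)² / [(s₁²/n₁)²/(n₁-1) + (s₂²/n₂)²/(n₂-1)] ≈ 18.73
t = (x̄₁ - x̄₂) / SE = (80.28 - 85.64) / 3.9647 = -5.36 / 3.9647 = -1.352
p-value = 0.1925

Since p-value > α = 0.1, we fail to reject H₀.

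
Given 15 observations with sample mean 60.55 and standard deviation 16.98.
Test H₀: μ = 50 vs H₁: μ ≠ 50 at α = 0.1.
One-sample t-test:
H₀: μ = 50
H₁: μ ≠ 50
df = n - 1 = 14
t = (x̄ - μ₀) / (s/√n) = (60.55 - 50) / (16.98/√15) = 2.406
p-value = 0.0305

Since p-value < α = 0.1, we reject H₀.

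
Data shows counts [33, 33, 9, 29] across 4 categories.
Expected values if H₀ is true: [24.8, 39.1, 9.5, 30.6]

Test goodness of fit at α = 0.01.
Chi-square goodness of fit test:
H₀: observed counts match expected distribution
H₁: observed counts differ from expected distribution
df = k - 1 = 3
χ² = Σ(O - E)²/E
   = (33 - 24.8)²/24.8 + (33 - 39.1)²/39.1 + (9 - 9.5)²/9.5 + (29 - 30.6)²/30.6
   = 2.711 + 0.952 + 0.026 + 0.084
   = 3.77
p-value = 0.2871

Since p-value > α = 0.01, we fail to reject H₀.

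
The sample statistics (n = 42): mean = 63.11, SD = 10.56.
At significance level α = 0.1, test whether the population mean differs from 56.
One-sample t-test:
H₀: μ = 56
H₁: μ ≠ 56
df = n - 1 = 41
t = (x̄ - μ₀) / (s/√n) = (63.11 - 56) / (10.56/√42) = 4.363
p-value = 0.0001

Since p-value < α = 0.1, we reject H₀.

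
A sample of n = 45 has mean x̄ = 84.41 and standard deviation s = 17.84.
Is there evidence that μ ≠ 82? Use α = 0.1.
One-sample t-test:
H₀: μ = 82
H₁: μ ≠ 82
df = n - 1 = 44
t = (x̄ - μ₀) / (s/√n) = (84.41 - 82) / (17.84/√45) = 0.906
p-value = 0.3698

Since p-value > α = 0.1, we fail to reject H₀.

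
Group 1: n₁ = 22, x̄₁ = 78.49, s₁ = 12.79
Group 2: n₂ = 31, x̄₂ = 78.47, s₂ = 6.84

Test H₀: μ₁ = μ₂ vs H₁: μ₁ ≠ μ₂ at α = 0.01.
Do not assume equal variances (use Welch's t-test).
Welch's two-sample t-test:
H₀: μ₁ = μ₂
H₁: μ₁ ≠ μ₂
s₁²/n₁ = 12.79²/22 = 7.4356,  s₂²/n₂ = 6.84²/31 = 1.5092
SE = √(s₁²/n₁ + s₂²/n₂) = √(7.4356 + 1.5092) = 2.9908
df (Welch-Satterthwaite) = (s₁²/n₁ + s₂²/n₂)² / [(s₁²/n₁)²/(n₁-1) + (s₂²/n₂)²/(n₂-1)] ≈ 29.54
t = (x̄₁ - x̄₂) / SE = (78.49 - 78.47) / 2.9908 = 0.02 / 2.9908 = 0.007
p-value = 0.9947

Since p-value > α = 0.01, we fail to reject H₀.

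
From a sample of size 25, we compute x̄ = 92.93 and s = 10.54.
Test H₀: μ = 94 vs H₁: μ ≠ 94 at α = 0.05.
One-sample t-test:
H₀: μ = 94
H₁: μ ≠ 94
df = n - 1 = 24
t = (x̄ - μ₀) / (s/√n) = (92.93 - 94) / (10.54/√25) = -0.508
p-value = 0.6164

Since p-value > α = 0.05, we fail to reject H₀.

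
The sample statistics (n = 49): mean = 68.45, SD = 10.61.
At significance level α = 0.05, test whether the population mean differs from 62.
One-sample t-test:
H₀: μ = 62
H₁: μ ≠ 62
df = n - 1 = 48
t = (x̄ - μ₀) / (s/√n) = (68.45 - 62) / (10.61/√49) = 4.255
p-value = 0.0001

Since p-value < α = 0.05, we reject H₀.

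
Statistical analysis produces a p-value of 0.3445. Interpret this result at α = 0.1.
Since p = 0.3445 > α = 0.1, fail to reject H₀.
There is insufficient evidence to reject the null hypothesis; the result is not statistically significant at the 0.1 level.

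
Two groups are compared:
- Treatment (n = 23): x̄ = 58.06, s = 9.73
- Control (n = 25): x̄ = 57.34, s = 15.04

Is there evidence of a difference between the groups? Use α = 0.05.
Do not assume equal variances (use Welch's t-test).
Welch's two-sample t-test:
H₀: μ₁ = μ₂
H₁: μ₁ ≠ μ₂
s₁²/n₁ = 9.73²/23 = 4.1162,  s₂²/n₂ = 15.04²/25 = 9.0481
SE = √(s₁²/n₁ + s₂²/n₂) = √(4.1162 + 9.0481) = 3.6283
df (Welch-Satterthwaite) = (s₁²/n₁ + s₂²/n₂)² / [(s₁²/n₁)²/(n₁-1) + (s₂²/n₂)²/(n₂-1)] ≈ 41.45
t = (x̄₁ - x̄₂) / SE = (58.06 - 57.34) / 3.6283 = 0.72 / 3.6283 = 0.198
p-value = 0.8437

Since p-value > α = 0.05, we fail to reject H₀.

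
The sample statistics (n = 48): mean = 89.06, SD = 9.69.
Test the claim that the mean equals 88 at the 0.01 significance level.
One-sample t-test:
H₀: μ = 88
H₁: μ ≠ 88
df = n - 1 = 47
t = (x̄ - μ₀) / (s/√n) = (89.06 - 88) / (9.69/√48) = 0.758
p-value = 0.4523

Since p-value > α = 0.01, we fail to reject H₀.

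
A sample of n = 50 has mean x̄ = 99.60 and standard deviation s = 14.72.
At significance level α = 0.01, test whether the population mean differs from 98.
One-sample t-test:
H₀: μ = 98
H₁: μ ≠ 98
df = n - 1 = 49
t = (x̄ - μ₀) / (s/√n) = (99.60 - 98) / (14.72/√50) = 0.769
p-value = 0.4458

Since p-value > α = 0.01, we fail to reject H₀.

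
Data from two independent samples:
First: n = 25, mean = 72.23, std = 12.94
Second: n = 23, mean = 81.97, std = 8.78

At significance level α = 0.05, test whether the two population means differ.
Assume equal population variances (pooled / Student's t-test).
Student's two-sample t-test (equal variances):
H₀: μ₁ = μ₂
H₁: μ₁ ≠ μ₂
df = n₁ + n₂ - 2 = 46
Pooled variance s_p² = [(n₁-1)s₁² + (n₂-1)s₂²] / (n₁ + n₂ - 2) = [(24)(12.94²) + (22)(8.78²)] / 46 = 124.2302
SE = √(s_p²(1/n₁ + 1/n₂)) = √(124.2302 × (1/25 + 1/23)) = 3.2203
t = (x̄₁ - x̄₂) / SE = (72.23 - 81.97) / 3.2203 = -9.74 / 3.2203 = -3.025
p-value = 0.0041

Since p-value < α = 0.05, we reject H₀.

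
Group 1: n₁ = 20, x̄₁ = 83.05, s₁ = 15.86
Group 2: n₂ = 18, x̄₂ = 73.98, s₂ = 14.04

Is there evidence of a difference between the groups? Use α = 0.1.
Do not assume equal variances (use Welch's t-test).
Welch's two-sample t-test:
H₀: μ₁ = μ₂
H₁: μ₁ ≠ μ₂
s₁²/n₁ = 15.86²/20 = 12.5770,  s₂²/n₂ = 14.04²/18 = 10.9512
SE = √(s₁²/n₁ + s₂²/n₂) = √(12.5770 + 10.9512) = 4.8506
df (Welch-Satterthwaite) = (s₁²/n₁ + s₂²/n₂)² / [(s₁²/n₁)²/(n₁-1) + (s₂²/n₂)²/(n₂-1)] ≈ 35.99
t = (x̄₁ - x̄₂) / SE = (83.05 - 73.98) / 4.8506 = 9.07 / 4.8506 = 1.870
p-value = 0.0697

Since p-value < α = 0.1, we reject H₀.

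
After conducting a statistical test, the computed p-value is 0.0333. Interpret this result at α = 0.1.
Since p = 0.0333 < α = 0.1, reject H₀.
There is sufficient evidence to reject the null hypothesis; the result is statistically significant at the 0.1 level.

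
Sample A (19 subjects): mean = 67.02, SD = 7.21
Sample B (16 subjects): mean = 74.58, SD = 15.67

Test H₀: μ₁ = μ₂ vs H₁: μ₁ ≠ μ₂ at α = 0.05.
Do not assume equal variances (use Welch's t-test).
Welch's two-sample t-test:
H₀: μ₁ = μ₂
H₁: μ₁ ≠ μ₂
s₁²/n₁ = 7.21²/19 = 2.7360,  s₂²/n₂ = 15.67²/16 = 15.3468
SE = √(s₁²/n₁ + s₂²/n₂) = √(2.7360 + 15.3468) = 4.2524
df (Welch-Satterthwaite) = (s₁²/n₁ + s₂²/n₂)² / [(s₁²/n₁)²/(n₁-1) + (s₂²/n₂)²/(n₂-1)] ≈ 20.29
t = (x̄₁ - x̄₂) / SE = (67.02 - 74.58) / 4.2524 = -7.56 / 4.2524 = -1.778
p-value = 0.0904

Since p-value > α = 0.05, we fail to reject H₀.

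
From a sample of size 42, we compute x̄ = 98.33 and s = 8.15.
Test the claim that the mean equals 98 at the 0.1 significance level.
One-sample t-test:
H₀: μ = 98
H₁: μ ≠ 98
df = n - 1 = 41
t = (x̄ - μ₀) / (s/√n) = (98.33 - 98) / (8.15/√42) = 0.262
p-value = 0.7943

Since p-value > α = 0.1, we fail to reject H₀.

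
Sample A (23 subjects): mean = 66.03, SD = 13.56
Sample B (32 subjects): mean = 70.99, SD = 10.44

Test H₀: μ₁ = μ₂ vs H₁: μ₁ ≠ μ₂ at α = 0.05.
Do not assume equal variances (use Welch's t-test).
Welch's two-sample t-test:
H₀: μ₁ = μ₂
H₁: μ₁ ≠ μ₂
s₁²/n₁ = 13.56²/23 = 7.9945,  s₂²/n₂ = 10.44²/32 = 3.4060
SE = √(s₁²/n₁ + s₂²/n₂) = √(7.9945 + 3.4060) = 3.3765
df (Welch-Satterthwaite) = (s₁²/n₁ + s₂²/n₂)² / [(s₁²/n₁)²/(n₁-1) + (s₂²/n₂)²/(n₂-1)] ≈ 39.63
t = (x̄₁ - x̄₂) / SE = (66.03 - 70.99) / 3.3765 = -4.96 / 3.3765 = -1.469
p-value = 0.1497

Since p-value > α = 0.05, we fail to reject H₀.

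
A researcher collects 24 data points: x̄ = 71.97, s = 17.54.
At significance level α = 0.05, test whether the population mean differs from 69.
One-sample t-test:
H₀: μ = 69
H₁: μ ≠ 69
df = n - 1 = 23
t = (x̄ - μ₀) / (s/√n) = (71.97 - 69) / (17.54/√24) = 0.830
p-value = 0.4153

Since p-value > α = 0.05, we fail to reject H₀.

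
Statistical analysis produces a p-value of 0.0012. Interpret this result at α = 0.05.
Since p = 0.0012 < α = 0.05, reject H₀.
There is sufficient evidence to reject the null hypothesis; the result is statistically significant at the 0.05 level.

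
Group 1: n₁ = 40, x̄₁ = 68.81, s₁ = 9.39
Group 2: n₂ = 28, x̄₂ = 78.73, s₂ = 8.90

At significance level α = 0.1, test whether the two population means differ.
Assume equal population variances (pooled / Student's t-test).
Student's two-sample t-test (equal variances):
H₀: μ₁ = μ₂
H₁: μ₁ ≠ μ₂
df = n₁ + n₂ - 2 = 66
Pooled variance s_p² = [(n₁-1)s₁² + (n₂-1)s₂²] / (n₁ + n₂ - 2) = [(39)(9.39²) + (27)(8.90²)] / 66 = 84.5058
SE = √(s_p²(1/n₁ + 1/n₂)) = √(84.5058 × (1/40 + 1/28)) = 2.2651
t = (x̄₁ - x̄₂) / SE = (68.81 - 78.73) / 2.2651 = -9.92 / 2.2651 = -4.379
p-value < 0.0001

Since p-value < α = 0.1, we reject H₀.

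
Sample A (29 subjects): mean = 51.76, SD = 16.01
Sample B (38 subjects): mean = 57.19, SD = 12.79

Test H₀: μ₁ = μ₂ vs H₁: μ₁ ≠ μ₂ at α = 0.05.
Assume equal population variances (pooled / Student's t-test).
Student's two-sample t-test (equal variances):
H₀: μ₁ = μ₂
H₁: μ₁ ≠ μ₂
df = n₁ + n₂ - 2 = 65
Pooled variance s_p² = [(n₁-1)s₁² + (n₂-1)s₂²] / (n₁ + n₂ - 2) = [(28)(16.01²) + (37)(12.79²)] / 65 = 203.5319
SE = √(s_p²(1/n₁ + 1/n₂)) = √(203.5319 × (1/29 + 1/38)) = 3.5177
t = (x̄₁ - x̄₂) / SE = (51.76 - 57.19) / 3.5177 = -5.43 / 3.5177 = -1.544
p-value = 0.1275

Since p-value > α = 0.05, we fail to reject H₀.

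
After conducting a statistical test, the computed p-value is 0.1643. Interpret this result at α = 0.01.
Since p = 0.1643 > α = 0.01, fail to reject H₀.
There is insufficient evidence to reject the null hypothesis; the result is not statistically significant at the 0.01 level.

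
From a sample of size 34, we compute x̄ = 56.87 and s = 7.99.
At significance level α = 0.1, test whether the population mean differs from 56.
One-sample t-test:
H₀: μ = 56
H₁: μ ≠ 56
df = n - 1 = 33
t = (x̄ - μ₀) / (s/√n) = (56.87 - 56) / (7.99/√34) = 0.635
p-value = 0.5299

Since p-value > α = 0.1, we fail to reject H₀.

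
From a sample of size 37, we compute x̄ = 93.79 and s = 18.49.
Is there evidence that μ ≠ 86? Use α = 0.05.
One-sample t-test:
H₀: μ = 86
H₁: μ ≠ 86
df = n - 1 = 36
t = (x̄ - μ₀) / (s/√n) = (93.79 - 86) / (18.49/√37) = 2.563
p-value = 0.0147

Since p-value < α = 0.05, we reject H₀.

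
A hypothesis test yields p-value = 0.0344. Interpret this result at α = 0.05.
Since p = 0.0344 < α = 0.05, reject H₀.
There is sufficient evidence to reject the null hypothesis; the result is statistically significant at the 0.05 level.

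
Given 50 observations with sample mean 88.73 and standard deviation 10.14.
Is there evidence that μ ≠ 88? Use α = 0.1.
One-sample t-test:
H₀: μ = 88
H₁: μ ≠ 88
df = n - 1 = 49
t = (x̄ - μ₀) / (s/√n) = (88.73 - 88) / (10.14/√50) = 0.509
p-value = 0.6130

Since p-value > α = 0.1, we fail to reject H₀.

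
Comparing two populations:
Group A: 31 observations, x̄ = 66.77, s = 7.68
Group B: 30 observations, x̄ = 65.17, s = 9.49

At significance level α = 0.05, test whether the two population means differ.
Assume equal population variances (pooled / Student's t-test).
Student's two-sample t-test (equal variances):
H₀: μ₁ = μ₂
H₁: μ₁ ≠ μ₂
df = n₁ + n₂ - 2 = 59
Pooled variance s_p² = [(n₁-1)s₁² + (n₂-1)s₂²] / (n₁ + n₂ - 2) = [(30)(7.68²) + (29)(9.49²)] / 59 = 74.2579
SE = √(s_p²(1/n₁ + 1/n₂)) = √(74.2579 × (1/31 + 1/30)) = 2.2070
t = (x̄₁ - x̄₂) / SE = (66.77 - 65.17) / 2.2070 = 1.60 / 2.2070 = 0.725
p-value = 0.4713

Since p-value > α = 0.05, we fail to reject H₀.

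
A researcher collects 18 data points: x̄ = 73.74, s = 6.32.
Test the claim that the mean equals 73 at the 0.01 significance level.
One-sample t-test:
H₀: μ = 73
H₁: μ ≠ 73
df = n - 1 = 17
t = (x̄ - μ₀) / (s/√n) = (73.74 - 73) / (6.32/√18) = 0.497
p-value = 0.6257

Since p-value > α = 0.01, we fail to reject H₀.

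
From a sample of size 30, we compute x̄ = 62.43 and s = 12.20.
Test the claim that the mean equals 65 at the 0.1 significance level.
One-sample t-test:
H₀: μ = 65
H₁: μ ≠ 65
df = n - 1 = 29
t = (x̄ - μ₀) / (s/√n) = (62.43 - 65) / (12.20/√30) = -1.154
p-value = 0.2580

Since p-value > α = 0.1, we fail to reject H₀.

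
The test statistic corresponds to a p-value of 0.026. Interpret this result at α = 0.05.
Since p = 0.026 < α = 0.05, reject H₀.
There is sufficient evidence to reject the null hypothesis; the result is statistically significant at the 0.05 level.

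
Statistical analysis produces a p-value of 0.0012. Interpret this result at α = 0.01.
Since p = 0.0012 < α = 0.01, reject H₀.
There is sufficient evidence to reject the null hypothesis; the result is statistically significant at the 0.01 level.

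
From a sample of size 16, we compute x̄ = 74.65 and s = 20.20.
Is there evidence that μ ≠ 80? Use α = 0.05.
One-sample t-test:
H₀: μ = 80
H₁: μ ≠ 80
df = n - 1 = 15
t = (x̄ - μ₀) / (s/√n) = (74.65 - 80) / (20.20/√16) = -1.059
p-value = 0.3062

Since p-value > α = 0.05, we fail to reject H₀.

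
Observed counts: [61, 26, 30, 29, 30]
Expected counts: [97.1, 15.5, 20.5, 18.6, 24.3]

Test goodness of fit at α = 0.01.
Chi-square goodness of fit test:
H₀: observed counts match expected distribution
H₁: observed counts differ from expected distribution
df = k - 1 = 4
χ² = Σ(O - E)²/E
   = (61 - 97.1)²/97.1 + (26 - 15.5)²/15.5 + (30 - 20.5)²/20.5 + (29 - 18.6)²/18.6 + (30 - 24.3)²/24.3
   = 13.421 + 7.113 + 4.402 + 5.815 + 1.337
   = 32.09
p-value < 0.0001

Since p-value < α = 0.01, we reject H₀.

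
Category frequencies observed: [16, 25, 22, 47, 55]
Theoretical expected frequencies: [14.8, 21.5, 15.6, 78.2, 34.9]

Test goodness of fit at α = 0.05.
Chi-square goodness of fit test:
H₀: observed counts match expected distribution
H₁: observed counts differ from expected distribution
df = k - 1 = 4
χ² = Σ(O - E)²/E
   = (16 - 14.8)²/14.8 + (25 - 21.5)²/21.5 + (22 - 15.6)²/15.6 + (47 - 78.2)²/78.2 + (55 - 34.9)²/34.9
   = 0.097 + 0.570 + 2.626 + 12.448 + 11.576
   = 27.32
p-value < 0.0001

Since p-value < α = 0.05, we reject H₀.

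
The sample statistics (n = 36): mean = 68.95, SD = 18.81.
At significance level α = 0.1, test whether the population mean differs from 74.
One-sample t-test:
H₀: μ = 74
H₁: μ ≠ 74
df = n - 1 = 35
t = (x̄ - μ₀) / (s/√n) = (68.95 - 74) / (18.81/√36) = -1.611
p-value = 0.1162

Since p-value > α = 0.1, we fail to reject H₀.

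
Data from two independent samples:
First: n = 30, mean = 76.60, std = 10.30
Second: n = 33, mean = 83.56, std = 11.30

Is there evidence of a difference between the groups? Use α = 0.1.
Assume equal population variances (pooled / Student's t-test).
Student's two-sample t-test (equal variances):
H₀: μ₁ = μ₂
H₁: μ₁ ≠ μ₂
df = n₁ + n₂ - 2 = 61
Pooled variance s_p² = [(n₁-1)s₁² + (n₂-1)s₂²] / (n₁ + n₂ - 2) = [(29)(10.30²) + (32)(11.30²)] / 61 = 117.4211
SE = √(s_p²(1/n₁ + 1/n₂)) = √(117.4211 × (1/30 + 1/33)) = 2.7335
t = (x̄₁ - x̄₂) / SE = (76.60 - 83.56) / 2.7335 = -6.96 / 2.7335 = -2.546
p-value = 0.0134

Since p-value < α = 0.1, we reject H₀.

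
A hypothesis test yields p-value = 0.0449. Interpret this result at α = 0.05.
Since p = 0.0449 < α = 0.05, reject H₀.
There is sufficient evidence to reject the null hypothesis; the result is statistically significant at the 0.05 level.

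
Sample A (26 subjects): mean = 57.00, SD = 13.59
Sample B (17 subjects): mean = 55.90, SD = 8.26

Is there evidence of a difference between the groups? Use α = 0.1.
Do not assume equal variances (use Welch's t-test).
Welch's two-sample t-test:
H₀: μ₁ = μ₂
H₁: μ₁ ≠ μ₂
s₁²/n₁ = 13.59²/26 = 7.1034,  s₂²/n₂ = 8.26²/17 = 4.0134
SE = √(s₁²/n₁ + s₂²/n₂) = √(7.1034 + 4.0134) = 3.3342
df (Welch-Satterthwaite) = (s₁²/n₁ + s₂²/n₂)² / [(s₁²/n₁)²/(n₁-1) + (s₂²/n₂)²/(n₂-1)] ≈ 40.85
t = (x̄₁ - x̄₂) / SE = (57.00 - 55.90) / 3.3342 = 1.10 / 3.3342 = 0.330
p-value = 0.7431

Since p-value > α = 0.1, we fail to reject H₀.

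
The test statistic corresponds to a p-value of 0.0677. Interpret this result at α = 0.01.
Since p = 0.0677 > α = 0.01, fail to reject H₀.
There is insufficient evidence to reject the null hypothesis; the result is not statistically significant at the 0.01 level.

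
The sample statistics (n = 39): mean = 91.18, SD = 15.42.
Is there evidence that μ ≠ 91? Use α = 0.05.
One-sample t-test:
H₀: μ = 91
H₁: μ ≠ 91
df = n - 1 = 38
t = (x̄ - μ₀) / (s/√n) = (91.18 - 91) / (15.42/√39) = 0.073
p-value = 0.9423

Since p-value > α = 0.05, we fail to reject H₀.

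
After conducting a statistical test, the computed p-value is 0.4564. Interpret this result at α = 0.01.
Since p = 0.4564 > α = 0.01, fail to reject H₀.
There is insufficient evidence to reject the null hypothesis; the result is not statistically significant at the 0.01 level.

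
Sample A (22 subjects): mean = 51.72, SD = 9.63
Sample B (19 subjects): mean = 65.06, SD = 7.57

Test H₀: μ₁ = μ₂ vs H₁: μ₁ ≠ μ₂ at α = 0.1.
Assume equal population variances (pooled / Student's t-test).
Student's two-sample t-test (equal variances):
H₀: μ₁ = μ₂
H₁: μ₁ ≠ μ₂
df = n₁ + n₂ - 2 = 39
Pooled variance s_p² = [(n₁-1)s₁² + (n₂-1)s₂²] / (n₁ + n₂ - 2) = [(21)(9.63²) + (18)(7.57²)] / 39 = 76.3837
SE = √(s_p²(1/n₁ + 1/n₂)) = √(76.3837 × (1/22 + 1/19)) = 2.7372
t = (x̄₁ - x̄₂) / SE = (51.72 - 65.06) / 2.7372 = -13.34 / 2.7372 = -4.874
p-value < 0.0001

Since p-value < α = 0.1, we reject H₀.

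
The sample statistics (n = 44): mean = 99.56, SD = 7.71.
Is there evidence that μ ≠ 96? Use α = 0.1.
One-sample t-test:
H₀: μ = 96
H₁: μ ≠ 96
df = n - 1 = 43
t = (x̄ - μ₀) / (s/√n) = (99.56 - 96) / (7.71/√44) = 3.063
p-value = 0.0038

Since p-value < α = 0.1, we reject H₀.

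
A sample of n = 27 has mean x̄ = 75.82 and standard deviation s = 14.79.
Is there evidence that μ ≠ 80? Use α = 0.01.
One-sample t-test:
H₀: μ = 80
H₁: μ ≠ 80
df = n - 1 = 26
t = (x̄ - μ₀) / (s/√n) = (75.82 - 80) / (14.79/√27) = -1.469
p-value = 0.1539

Since p-value > α = 0.01, we fail to reject H₀.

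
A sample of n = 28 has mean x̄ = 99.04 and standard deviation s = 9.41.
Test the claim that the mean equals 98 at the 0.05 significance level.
One-sample t-test:
H₀: μ = 98
H₁: μ ≠ 98
df = n - 1 = 27
t = (x̄ - μ₀) / (s/√n) = (99.04 - 98) / (9.41/√28) = 0.585
p-value = 0.5635

Since p-value > α = 0.05, we fail to reject H₀.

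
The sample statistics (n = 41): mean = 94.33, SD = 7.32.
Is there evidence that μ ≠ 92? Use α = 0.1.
One-sample t-test:
H₀: μ = 92
H₁: μ ≠ 92
df = n - 1 = 40
t = (x̄ - μ₀) / (s/√n) = (94.33 - 92) / (7.32/√41) = 2.038
p-value = 0.0482

Since p-value < α = 0.1, we reject H₀.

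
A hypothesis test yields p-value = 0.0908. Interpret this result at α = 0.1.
Since p = 0.0908 < α = 0.1, reject H₀.
There is sufficient evidence to reject the null hypothesis; the result is statistically significant at the 0.1 level.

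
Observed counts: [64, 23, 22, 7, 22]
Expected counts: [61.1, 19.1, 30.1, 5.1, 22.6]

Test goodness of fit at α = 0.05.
Chi-square goodness of fit test:
H₀: observed counts match expected distribution
H₁: observed counts differ from expected distribution
df = k - 1 = 4
χ² = Σ(O - E)²/E
   = (64 - 61.1)²/61.1 + (23 - 19.1)²/19.1 + (22 - 30.1)²/30.1 + (7 - 5.1)²/5.1 + (22 - 22.6)²/22.6
   = 0.138 + 0.796 + 2.180 + 0.708 + 0.016
   = 3.84
p-value = 0.4284

Since p-value > α = 0.05, we fail to reject H₀.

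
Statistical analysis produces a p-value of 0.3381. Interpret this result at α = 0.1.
Since p = 0.3381 > α = 0.1, fail to reject H₀.
There is insufficient evidence to reject the null hypothesis; the result is not statistically significant at the 0.1 level.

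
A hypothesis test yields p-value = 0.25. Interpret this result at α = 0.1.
Since p = 0.25 > α = 0.1, fail to reject H₀.
There is insufficient evidence to reject the null hypothesis; the result is not statistically significant at the 0.1 level.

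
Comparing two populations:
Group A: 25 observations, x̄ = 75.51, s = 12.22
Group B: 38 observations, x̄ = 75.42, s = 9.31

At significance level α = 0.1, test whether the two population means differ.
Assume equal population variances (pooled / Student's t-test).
Student's two-sample t-test (equal variances):
H₀: μ₁ = μ₂
H₁: μ₁ ≠ μ₂
df = n₁ + n₂ - 2 = 61
Pooled variance s_p² = [(n₁-1)s₁² + (n₂-1)s₂²] / (n₁ + n₂ - 2) = [(24)(12.22²) + (37)(9.31²)] / 61 = 111.3262
SE = √(s_p²(1/n₁ + 1/n₂)) = √(111.3262 × (1/25 + 1/38)) = 2.7171
t = (x̄₁ - x̄₂) / SE = (75.51 - 75.42) / 2.7171 = 0.09 / 2.7171 = 0.033
p-value = 0.9737

Since p-value > α = 0.1, we fail to reject H₀.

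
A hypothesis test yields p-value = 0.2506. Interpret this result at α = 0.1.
Since p = 0.2506 > α = 0.1, fail to reject H₀.
There is insufficient evidence to reject the null hypothesis; the result is not statistically significant at the 0.1 level.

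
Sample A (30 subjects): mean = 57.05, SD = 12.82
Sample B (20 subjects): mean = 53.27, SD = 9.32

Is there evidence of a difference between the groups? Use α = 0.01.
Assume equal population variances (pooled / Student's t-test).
Student's two-sample t-test (equal variances):
H₀: μ₁ = μ₂
H₁: μ₁ ≠ μ₂
df = n₁ + n₂ - 2 = 48
Pooled variance s_p² = [(n₁-1)s₁² + (n₂-1)s₂²] / (n₁ + n₂ - 2) = [(29)(12.82²) + (19)(9.32²)] / 48 = 133.6793
SE = √(s_p²(1/n₁ + 1/n₂)) = √(133.6793 × (1/30 + 1/20)) = 3.3377
t = (x̄₁ - x̄₂) / SE = (57.05 - 53.27) / 3.3377 = 3.78 / 3.3377 = 1.133
p-value = 0.2630

Since p-value > α = 0.01, we fail to reject H₀.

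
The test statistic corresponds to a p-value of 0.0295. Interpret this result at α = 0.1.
Since p = 0.0295 < α = 0.1, reject H₀.
There is sufficient evidence to reject the null hypothesis; the result is statistically significant at the 0.1 level.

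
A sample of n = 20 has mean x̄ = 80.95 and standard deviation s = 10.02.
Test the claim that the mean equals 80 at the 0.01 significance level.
One-sample t-test:
H₀: μ = 80
H₁: μ ≠ 80
df = n - 1 = 19
t = (x̄ - μ₀) / (s/√n) = (80.95 - 80) / (10.02/√20) = 0.424
p-value = 0.6763

Since p-value > α = 0.01, we fail to reject H₀.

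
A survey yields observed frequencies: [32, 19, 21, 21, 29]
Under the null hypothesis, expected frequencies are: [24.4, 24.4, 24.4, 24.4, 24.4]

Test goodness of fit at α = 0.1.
Chi-square goodness of fit test:
H₀: observed counts match expected distribution
H₁: observed counts differ from expected distribution
df = k - 1 = 4
χ² = Σ(O - E)²/E
   = (32 - 24.4)²/24.4 + (19 - 24.4)²/24.4 + (21 - 24.4)²/24.4 + (21 - 24.4)²/24.4 + (29 - 24.4)²/24.4
   = 2.367 + 1.195 + 0.474 + 0.474 + 0.867
   = 5.38
p-value = 0.2508

Since p-value > α = 0.1, we fail to reject H₀.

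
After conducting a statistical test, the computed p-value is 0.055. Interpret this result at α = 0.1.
Since p = 0.055 < α = 0.1, reject H₀.
There is sufficient evidence to reject the null hypothesis; the result is statistically significant at the 0.1 level.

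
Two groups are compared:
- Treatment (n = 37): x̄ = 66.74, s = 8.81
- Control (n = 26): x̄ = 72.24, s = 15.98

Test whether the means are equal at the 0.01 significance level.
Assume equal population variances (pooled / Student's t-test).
Student's two-sample t-test (equal variances):
H₀: μ₁ = μ₂
H₁: μ₁ ≠ μ₂
df = n₁ + n₂ - 2 = 61
Pooled variance s_p² = [(n₁-1)s₁² + (n₂-1)s₂²] / (n₁ + n₂ - 2) = [(36)(8.81²) + (25)(15.98²)] / 61 = 150.4621
SE = √(s_p²(1/n₁ + 1/n₂)) = √(150.4621 × (1/37 + 1/26)) = 3.1390
t = (x̄₁ - x̄₂) / SE = (66.74 - 72.24) / 3.1390 = -5.50 / 3.1390 = -1.752
p-value = 0.0848

Since p-value > α = 0.01, we fail to reject H₀.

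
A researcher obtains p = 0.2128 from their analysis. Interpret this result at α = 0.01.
Since p = 0.2128 > α = 0.01, fail to reject H₀.
There is insufficient evidence to reject the null hypothesis; the result is not statistically significant at the 0.01 level.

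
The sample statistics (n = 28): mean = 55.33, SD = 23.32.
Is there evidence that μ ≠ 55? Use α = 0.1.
One-sample t-test:
H₀: μ = 55
H₁: μ ≠ 55
df = n - 1 = 27
t = (x̄ - μ₀) / (s/√n) = (55.33 - 55) / (23.32/√28) = 0.075
p-value = 0.9409

Since p-value > α = 0.1, we fail to reject H₀.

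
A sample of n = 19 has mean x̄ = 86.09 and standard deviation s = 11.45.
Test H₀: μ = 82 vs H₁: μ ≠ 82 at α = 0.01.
One-sample t-test:
H₀: μ = 82
H₁: μ ≠ 82
df = n - 1 = 18
t = (x̄ - μ₀) / (s/√n) = (86.09 - 82) / (11.45/√19) = 1.557
p-value = 0.1369

Since p-value > α = 0.01, we fail to reject H₀.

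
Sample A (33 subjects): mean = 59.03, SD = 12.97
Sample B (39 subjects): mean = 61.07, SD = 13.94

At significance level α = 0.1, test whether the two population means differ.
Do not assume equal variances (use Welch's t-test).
Welch's two-sample t-test:
H₀: μ₁ = μ₂
H₁: μ₁ ≠ μ₂
s₁²/n₁ = 12.97²/33 = 5.0976,  s₂²/n₂ = 13.94²/39 = 4.9827
SE = √(s₁²/n₁ + s₂²/n₂) = √(5.0976 + 4.9827) = 3.1749
df (Welch-Satterthwaite) = (s₁²/n₁ + s₂²/n₂)² / [(s₁²/n₁)²/(n₁-1) + (s₂²/n₂)²/(n₂-1)] ≈ 69.34
t = (x̄₁ - x̄₂) / SE = (59.03 - 61.07) / 3.1749 = -2.04 / 3.1749 = -0.643
p-value = 0.5226

Since p-value > α = 0.1, we fail to reject H₀.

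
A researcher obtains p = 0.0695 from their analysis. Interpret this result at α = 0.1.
Since p = 0.0695 < α = 0.1, reject H₀.
There is sufficient evidence to reject the null hypothesis; the result is statistically significant at the 0.1 level.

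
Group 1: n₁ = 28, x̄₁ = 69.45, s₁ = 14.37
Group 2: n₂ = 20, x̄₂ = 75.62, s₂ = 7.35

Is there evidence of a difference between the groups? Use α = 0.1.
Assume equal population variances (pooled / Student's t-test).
Student's two-sample t-test (equal variances):
H₀: μ₁ = μ₂
H₁: μ₁ ≠ μ₂
df = n₁ + n₂ - 2 = 46
Pooled variance s_p² = [(n₁-1)s₁² + (n₂-1)s₂²] / (n₁ + n₂ - 2) = [(27)(14.37²) + (19)(7.35²)] / 46 = 143.5183
SE = √(s_p²(1/n₁ + 1/n₂)) = √(143.5183 × (1/28 + 1/20)) = 3.5074
t = (x̄₁ - x̄₂) / SE = (69.45 - 75.62) / 3.5074 = -6.17 / 3.5074 = -1.759
p-value = 0.0852

Since p-value < α = 0.1, we reject H₀.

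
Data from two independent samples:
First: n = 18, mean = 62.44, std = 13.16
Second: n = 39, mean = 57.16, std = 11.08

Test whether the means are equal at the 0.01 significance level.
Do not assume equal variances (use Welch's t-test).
Welch's two-sample t-test:
H₀: μ₁ = μ₂
H₁: μ₁ ≠ μ₂
s₁²/n₁ = 13.16²/18 = 9.6214,  s₂²/n₂ = 11.08²/39 = 3.1479
SE = √(s₁²/n₁ + s₂²/n₂) = √(9.6214 + 3.1479) = 3.5734
df (Welch-Satterthwaite) = (s₁²/n₁ + s₂²/n₂)² / [(s₁²/n₁)²/(n₁-1) + (s₂²/n₂)²/(n₂-1)] ≈ 28.58
t = (x̄₁ - x̄₂) / SE = (62.44 - 57.16) / 3.5734 = 5.28 / 3.5734 = 1.478
p-value = 0.1505

Since p-value > α = 0.01, we fail to reject H₀.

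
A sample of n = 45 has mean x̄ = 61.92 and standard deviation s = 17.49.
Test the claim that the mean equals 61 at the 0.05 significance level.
One-sample t-test:
H₀: μ = 61
H₁: μ ≠ 61
df = n - 1 = 44
t = (x̄ - μ₀) / (s/√n) = (61.92 - 61) / (17.49/√45) = 0.353
p-value = 0.7259

Since p-value > α = 0.05, we fail to reject H₀.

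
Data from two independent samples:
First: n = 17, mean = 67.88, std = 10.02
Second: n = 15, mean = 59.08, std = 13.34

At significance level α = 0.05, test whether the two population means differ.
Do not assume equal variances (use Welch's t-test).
Welch's two-sample t-test:
H₀: μ₁ = μ₂
H₁: μ₁ ≠ μ₂
s₁²/n₁ = 10.02²/17 = 5.9059,  s₂²/n₂ = 13.34²/15 = 11.8637
SE = √(s₁²/n₁ + s₂²/n₂) = √(5.9059 + 11.8637) = 4.2154
df (Welch-Satterthwaite) = (s₁²/n₁ + s₂²/n₂)² / [(s₁²/n₁)²/(n₁-1) + (s₂²/n₂)²/(n₂-1)] ≈ 25.81
t = (x̄₁ - x̄₂) / SE = (67.88 - 59.08) / 4.2154 = 8.80 / 4.2154 = 2.088
p-value = 0.0469

Since p-value < α = 0.05, we reject H₀.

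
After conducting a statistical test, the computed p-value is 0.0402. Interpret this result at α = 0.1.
Since p = 0.0402 < α = 0.1, reject H₀.
There is sufficient evidence to reject the null hypothesis; the result is statistically significant at the 0.1 level.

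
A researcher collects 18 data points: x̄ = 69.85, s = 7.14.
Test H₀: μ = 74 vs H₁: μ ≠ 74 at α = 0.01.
One-sample t-test:
H₀: μ = 74
H₁: μ ≠ 74
df = n - 1 = 17
t = (x̄ - μ₀) / (s/√n) = (69.85 - 74) / (7.14/√18) = -2.466
p-value = 0.0246

Since p-value > α = 0.01, we fail to reject H₀.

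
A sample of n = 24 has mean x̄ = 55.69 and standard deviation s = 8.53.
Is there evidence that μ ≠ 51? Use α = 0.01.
One-sample t-test:
H₀: μ = 51
H₁: μ ≠ 51
df = n - 1 = 23
t = (x̄ - μ₀) / (s/√n) = (55.69 - 51) / (8.53/√24) = 2.694
p-value = 0.0130

Since p-value > α = 0.01, we fail to reject H₀.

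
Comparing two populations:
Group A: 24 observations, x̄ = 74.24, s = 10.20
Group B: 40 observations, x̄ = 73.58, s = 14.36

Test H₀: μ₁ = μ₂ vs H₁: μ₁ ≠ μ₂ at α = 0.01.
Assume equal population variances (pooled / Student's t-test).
Student's two-sample t-test (equal variances):
H₀: μ₁ = μ₂
H₁: μ₁ ≠ μ₂
df = n₁ + n₂ - 2 = 62
Pooled variance s_p² = [(n₁-1)s₁² + (n₂-1)s₂²] / (n₁ + n₂ - 2) = [(23)(10.20²) + (39)(14.36²)] / 62 = 168.3080
SE = √(s_p²(1/n₁ + 1/n₂)) = √(168.3080 × (1/24 + 1/40)) = 3.3497
t = (x̄₁ - x̄₂) / SE = (74.24 - 73.58) / 3.3497 = 0.66 / 3.3497 = 0.197
p-value = 0.8444

Since p-value > α = 0.01, we fail to reject H₀.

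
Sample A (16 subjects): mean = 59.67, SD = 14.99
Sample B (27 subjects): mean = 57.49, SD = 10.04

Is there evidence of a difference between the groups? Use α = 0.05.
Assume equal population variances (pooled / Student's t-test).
Student's two-sample t-test (equal variances):
H₀: μ₁ = μ₂
H₁: μ₁ ≠ μ₂
df = n₁ + n₂ - 2 = 41
Pooled variance s_p² = [(n₁-1)s₁² + (n₂-1)s₂²] / (n₁ + n₂ - 2) = [(15)(14.99²) + (26)(10.04²)] / 41 = 146.1303
SE = √(s_p²(1/n₁ + 1/n₂)) = √(146.1303 × (1/16 + 1/27)) = 3.8138
t = (x̄₁ - x̄₂) / SE = (59.67 - 57.49) / 3.8138 = 2.18 / 3.8138 = 0.572
p-value = 0.5707

Since p-value > α = 0.05, we fail to reject H₀.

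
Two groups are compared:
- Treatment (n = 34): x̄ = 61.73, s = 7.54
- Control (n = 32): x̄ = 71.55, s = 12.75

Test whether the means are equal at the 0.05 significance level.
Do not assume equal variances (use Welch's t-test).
Welch's two-sample t-test:
H₀: μ₁ = μ₂
H₁: μ₁ ≠ μ₂
s₁²/n₁ = 7.54²/34 = 1.6721,  s₂²/n₂ = 12.75²/32 = 5.0801
SE = √(s₁²/n₁ + s₂²/n₂) = √(1.6721 + 5.0801) = 2.5985
df (Welch-Satterthwaite) = (s₁²/n₁ + s₂²/n₂)² / [(s₁²/n₁)²/(n₁-1) + (s₂²/n₂)²/(n₂-1)] ≈ 49.71
t = (x̄₁ - x̄₂) / SE = (61.73 - 71.55) / 2.5985 = -9.82 / 2.5985 = -3.779
p-value = 0.0004

Since p-value < α = 0.05, we reject H₀.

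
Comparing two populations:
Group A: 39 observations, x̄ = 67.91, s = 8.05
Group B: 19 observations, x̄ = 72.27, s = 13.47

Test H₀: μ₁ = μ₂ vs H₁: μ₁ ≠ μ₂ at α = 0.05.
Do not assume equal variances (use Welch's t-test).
Welch's two-sample t-test:
H₀: μ₁ = μ₂
H₁: μ₁ ≠ μ₂
s₁²/n₁ = 8.05²/39 = 1.6616,  s₂²/n₂ = 13.47²/19 = 9.5495
SE = √(s₁²/n₁ + s₂²/n₂) = √(1.6616 + 9.5495) = 3.3483
df (Welch-Satterthwaite) = (s₁²/n₁ + s₂²/n₂)² / [(s₁²/n₁)²/(n₁-1) + (s₂²/n₂)²/(n₂-1)] ≈ 24.46
t = (x̄₁ - x̄₂) / SE = (67.91 - 72.27) / 3.3483 = -4.36 / 3.3483 = -1.302
p-value = 0.2050

Since p-value > α = 0.05, we fail to reject H₀.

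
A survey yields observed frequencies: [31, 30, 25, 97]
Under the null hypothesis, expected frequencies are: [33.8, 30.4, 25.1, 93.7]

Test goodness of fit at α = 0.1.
Chi-square goodness of fit test:
H₀: observed counts match expected distribution
H₁: observed counts differ from expected distribution
df = k - 1 = 3
χ² = Σ(O - E)²/E
   = (31 - 33.8)²/33.8 + (30 - 30.4)²/30.4 + (25 - 25.1)²/25.1 + (97 - 93.7)²/93.7
   = 0.232 + 0.005 + 0.000 + 0.116
   = 0.35
p-value = 0.9496

Since p-value > α = 0.1, we fail to reject H₀.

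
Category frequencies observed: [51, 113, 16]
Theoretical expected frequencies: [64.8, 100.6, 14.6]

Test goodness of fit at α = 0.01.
Chi-square goodness of fit test:
H₀: observed counts match expected distribution
H₁: observed counts differ from expected distribution
df = k - 1 = 2
χ² = Σ(O - E)²/E
   = (51 - 64.8)²/64.8 + (113 - 100.6)²/100.6 + (16 - 14.6)²/14.6
   = 2.939 + 1.528 + 0.134
   = 4.60
p-value = 0.1002

Since p-value > α = 0.01, we fail to reject H₀.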